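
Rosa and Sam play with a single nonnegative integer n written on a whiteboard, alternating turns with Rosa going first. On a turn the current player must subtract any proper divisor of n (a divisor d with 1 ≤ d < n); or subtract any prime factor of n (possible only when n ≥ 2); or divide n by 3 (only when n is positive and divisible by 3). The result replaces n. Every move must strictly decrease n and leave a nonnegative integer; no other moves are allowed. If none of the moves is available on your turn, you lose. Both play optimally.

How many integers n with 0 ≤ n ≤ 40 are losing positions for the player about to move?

10

Label each position W (a win for the player to move) or L (a loss). A position with no legal move is L; any other position is W exactly when some move reaches an L, and L when every move reaches a W.
n=0: no move → L
n=1: no move → L
n=2: →0(L), so W
n=3: →0(L), so W
n=4: →2(W), 3(W) — all W, so L
n=5: →0(L), so W
n=6: →4(L), so W
n=7: →0(L), so W
n=8: →4(L), so W
n=9: →3(W), 6(W), 8(W) — all W, so L
n=10: →9(L), so W
n=11: →0(L), so W
n=12: →4(L), so W
n=13: →0(L), so W
n=14: →7(W), 12(W), 13(W) — all W, so L
n=15: →14(L), so W
n=16: →14(L), so W
n=17: →0(L), so W
n=18: →9(L), so W
n=19: →0(L), so W
n=20: →10(W), 15(W), 16(W), 18(W), 19(W) — all W, so L
n=21: →14(L), so W
n=22: →20(L), so W
n=23: →0(L), so W
n=24: →20(L), so W
n=25: →20(L), so W
n=26: →13(W), 24(W), 25(W) — all W, so L
n=27: →9(L), so W
n=28: →14(L), so W
n=29: →0(L), so W
n=30: →20(L), so W
n=31: →0(L), so W
n=32: →16(W), 24(W), 28(W), 30(W), 31(W) — all W, so L
n=33: →32(L), so W
n=34: →32(L), so W
n=35: →28(W), 30(W), 34(W) — all W, so L
n=36: →32(L), so W
n=37: →0(L), so W
n=38: →19(W), 36(W), 37(W) — all W, so L
n=39: →26(L), so W
n=40: →20(L), so W
L entries with 0 ≤ n ≤ 40: n = 0, 1, 4, 9, 14, 20, 26, 32, 35, 38; that makes 10.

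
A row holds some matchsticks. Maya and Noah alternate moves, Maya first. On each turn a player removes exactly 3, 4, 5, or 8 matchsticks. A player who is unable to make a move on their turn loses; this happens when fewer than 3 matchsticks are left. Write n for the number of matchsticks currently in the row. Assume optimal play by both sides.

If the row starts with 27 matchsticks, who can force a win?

Maya wins.

Label each position W (a win for the player to move) or L (a loss). A position with no legal move is L; any other position is W exactly when some move reaches an L, and L when every move reaches a W.
n=0: no move → L
n=1: no move → L
n=2: no move → L
n=3: →0(L), so W
n=4: →1(L), so W
n=5: →2(L), so W
n=6: →2(L), so W
n=7: →2(L), so W
n=8: →0(L), so W
n=9: →1(L), so W
n=10: →2(L), so W
n=11: →8(W), 7(W), 6(W), 3(W) — all W, so L
n=12: →9(W), 8(W), 7(W), 4(W) — all W, so L
n=13: →10(W), 9(W), 8(W), 5(W) — all W, so L
n=14: →11(L), so W
n=15: →12(L), so W
n=16: →13(L), so W
n=17: →13(L), so W
n=18: →13(L), so W
n=19: →11(L), so W
n=20: →12(L), so W
n=21: →13(L), so W
n=22: →19(W), 18(W), 17(W), 14(W) — all W, so L
n=23: →20(W), 19(W), 18(W), 15(W) — all W, so L
n=24: →21(W), 20(W), 19(W), 16(W) — all W, so L
n=25: →22(L), so W
n=26: →23(L), so W
n=27: →24(L), so W
From 27 Maya can remove 3, leaving 24, reaching an L position.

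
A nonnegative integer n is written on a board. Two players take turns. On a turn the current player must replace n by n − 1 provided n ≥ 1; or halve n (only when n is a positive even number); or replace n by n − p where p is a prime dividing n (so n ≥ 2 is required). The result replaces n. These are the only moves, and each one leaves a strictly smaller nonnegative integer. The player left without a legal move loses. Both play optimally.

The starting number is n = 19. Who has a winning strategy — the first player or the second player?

Use the standard recursion: the mover loses at a terminal position; elsewhere, the mover wins exactly when some move hands the opponent an L position.
n=0: no move → L
n=1: reaches L-position 0 → W
n=2: reaches L-position 0 → W
n=3: reaches L-position 0 → W
n=4: only reaches 2(W), 3(W), all W → L
n=5: reaches L-position 0 → W
n=6: reaches L-position 4 → W
n=7: reaches L-position 0 → W
n=8: reaches L-position 4 → W
n=9: only reaches 6(W), 8(W), all W → L
n=10: reaches L-position 9 → W
n=11: reaches L-position 0 → W
n=12: reaches L-position 9 → W
n=13: reaches L-position 0 → W
n=14: only reaches 7(W), 12(W), 13(W), all W → L
n=15: reaches L-position 14 → W
n=16: reaches L-position 14 → W
n=17: reaches L-position 0 → W
n=18: reaches L-position 9 → W
n=19: reaches L-position 0 → W
From 19 the player to move can move to 0, reaching an L position.

The first player wins.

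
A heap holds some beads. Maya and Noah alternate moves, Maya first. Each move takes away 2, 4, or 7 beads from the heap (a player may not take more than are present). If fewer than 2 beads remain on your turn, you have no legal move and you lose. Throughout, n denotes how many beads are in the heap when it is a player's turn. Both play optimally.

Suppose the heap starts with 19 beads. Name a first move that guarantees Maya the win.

Remove 4, leaving 15.

Positions with no move are L. A position that does have a move is losing for the player to move precisely when every available move leads to a winning position for the opponent. Fill in the labels:
n=0: no move → L
n=1: no move → L
n=2: →0(L), so W
n=3: →1(L), so W
n=4: →0(L), so W
n=5: →1(L), so W
n=6: →4(W), 2(W) — all W, so L
n=7: →0(L), so W
n=8: →6(L), so W
n=9: →7(W), 5(W), 2(W) — all W, so L
n=10: →6(L), so W
n=11: →9(L), so W
n=12: →10(W), 8(W), 5(W) — all W, so L
n=13: →9(L), so W
n=14: →12(L), so W
n=15: →13(W), 11(W), 8(W) — all W, so L
n=16: →12(L), so W
n=17: →15(L), so W
n=18: →16(W), 14(W), 11(W) — all W, so L
n=19: →15(L), so W
From 19, the L positions reachable in one move are: 15, 12. Any move reaching one of these is winning.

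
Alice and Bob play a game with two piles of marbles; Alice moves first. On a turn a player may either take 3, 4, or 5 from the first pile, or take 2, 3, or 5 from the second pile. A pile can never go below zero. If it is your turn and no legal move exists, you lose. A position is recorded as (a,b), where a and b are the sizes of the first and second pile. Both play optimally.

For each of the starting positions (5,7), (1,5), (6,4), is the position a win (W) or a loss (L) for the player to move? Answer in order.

Work bottom-up. With no move the player to move loses. Otherwise the position is W if at least one move leads to an L position for the opponent, and L if every move leads to a W.
No move ever increases a pile, so every position that can arise here has a ≤ 6 and b ≤ 7; it is enough to label the cells with 0 ≤ a ≤ 6 and 0 ≤ b ≤ 7.
Every move lowers a or b (never raises either), so fill the grid row by row in increasing a, and left to right within a row: each cell's successors are then already labelled.
      b=0  b=1  b=2  b=3  b=4  b=5  b=6  b=7
a=0:    L    L    W    W    W    W    W    L
a=1:    L    L    W    W    W    W    W    L
a=2:    L    L    W    W    W    W    W    L
a=3:    W    W    L    L    W    W    W    W
a=4:    W    W    L    L    W    W    W    W
a=5:    W    W    L    L    W    W    W    W
a=6:    W    W    W    W    L    L    W    W
Cells with no legal move (terminal, hence L): (0,0), (0,1), (1,0), (1,1), (2,0), (2,1).
The remaining L cells, each justified by listing all of its moves:
(0,7): →(0,5)(W), (0,4)(W), (0,2)(W) — all W, so L
(1,7): →(1,5)(W), (1,4)(W), (1,2)(W) — all W, so L
(2,7): →(2,5)(W), (2,4)(W), (2,2)(W) — all W, so L
(3,2): →(0,2)(W), (3,0)(W) — all W, so L
(3,3): →(0,3)(W), (3,1)(W), (3,0)(W) — all W, so L
(4,2): →(1,2)(W), (0,2)(W), (4,0)(W) — all W, so L
(4,3): →(1,3)(W), (0,3)(W), (4,1)(W), (4,0)(W) — all W, so L
(5,2): →(2,2)(W), (1,2)(W), (0,2)(W), (5,0)(W) — all W, so L
(5,3): →(2,3)(W), (1,3)(W), (0,3)(W), (5,1)(W), (5,0)(W) — all W, so L
(6,4): →(3,4)(W), (2,4)(W), (1,4)(W), (6,2)(W), (6,1)(W) — all W, so L
(6,5): →(3,5)(W), (2,5)(W), (1,5)(W), (6,3)(W), (6,2)(W), (6,0)(W) — all W, so L
Every other cell has at least one move into one of the L cells above, so it is W.
(5,7): the move to (2,7) reaches an L cell, so W
(1,5): the move to (1,0) reaches an L cell, so W
(6,4): one of the L cells justified above, so L

(5,7): W, (1,5): W, (6,4): L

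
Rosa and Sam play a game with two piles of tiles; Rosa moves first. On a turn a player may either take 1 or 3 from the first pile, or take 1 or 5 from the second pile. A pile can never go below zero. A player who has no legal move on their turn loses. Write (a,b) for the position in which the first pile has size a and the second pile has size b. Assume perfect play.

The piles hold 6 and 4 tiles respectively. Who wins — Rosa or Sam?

Sam wins.

Work bottom-up. With no move the player to move loses. Otherwise the position is W if at least one move leads to an L position for the opponent, and L if every move leads to a W.
No move ever increases a pile, so every position that can arise here has a ≤ 6 and b ≤ 4; it is enough to label the cells with 0 ≤ a ≤ 6 and 0 ≤ b ≤ 4.
Every move lowers a or b (never raises either), so fill the grid row by row in increasing a, and left to right within a row: each cell's successors are then already labelled.
      b=0  b=1  b=2  b=3  b=4
a=0:    L    W    L    W    L
a=1:    W    L    W    L    W
a=2:    L    W    L    W    L
a=3:    W    L    W    L    W
a=4:    L    W    L    W    L
a=5:    W    L    W    L    W
a=6:    L    W    L    W    L
Cells with no legal move (terminal, hence L): (0,0).
The remaining L cells, each justified by listing all of its moves:
(0,2): only reaches (0,1)(W), which is W → L
(0,4): only reaches (0,3)(W), which is W → L
(1,1): only reaches (0,1)(W), (1,0)(W), all W → L
(1,3): only reaches (0,3)(W), (1,2)(W), all W → L
(2,0): only reaches (1,0)(W), which is W → L
(2,2): only reaches (1,2)(W), (2,1)(W), all W → L
(2,4): only reaches (1,4)(W), (2,3)(W), all W → L
(3,1): only reaches (2,1)(W), (0,1)(W), (3,0)(W), all W → L
(3,3): only reaches (2,3)(W), (0,3)(W), (3,2)(W), all W → L
(4,0): only reaches (3,0)(W), (1,0)(W), all W → L
(4,2): only reaches (3,2)(W), (1,2)(W), (4,1)(W), all W → L
(4,4): only reaches (3,4)(W), (1,4)(W), (4,3)(W), all W → L
(5,1): only reaches (4,1)(W), (2,1)(W), (5,0)(W), all W → L
(5,3): only reaches (4,3)(W), (2,3)(W), (5,2)(W), all W → L
(6,0): only reaches (5,0)(W), (3,0)(W), all W → L
(6,2): only reaches (5,2)(W), (3,2)(W), (6,1)(W), all W → L
(6,4): only reaches (5,4)(W), (3,4)(W), (6,3)(W), all W → L
Every other cell has at least one move into one of the L cells above, so it is W.
Every move from (6,4) reaches a W position, so the mover loses.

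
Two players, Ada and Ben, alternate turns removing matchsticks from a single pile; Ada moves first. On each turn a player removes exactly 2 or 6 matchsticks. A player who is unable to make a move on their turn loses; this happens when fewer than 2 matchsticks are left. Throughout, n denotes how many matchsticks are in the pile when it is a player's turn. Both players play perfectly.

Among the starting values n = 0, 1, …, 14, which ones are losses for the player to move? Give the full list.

0, 1, 4, 5, 8, 9, 12, 13

Classify positions by backward induction: terminal positions (no move available) are L. From any other position, the mover wins iff some move reaches an L.
n=0: no move → L
n=1: no move → L
n=2: →0(L), so W
n=3: →1(L), so W
n=4: →2(W) only, which is W, so L
n=5: →3(W) only, which is W, so L
n=6: →4(L), so W
n=7: →5(L), so W
n=8: →6(W), 2(W) — all W, so L
n=9: →7(W), 3(W) — all W, so L
n=10: →8(L), so W
n=11: →9(L), so W
n=12: →10(W), 6(W) — all W, so L
n=13: →11(W), 7(W) — all W, so L
n=14: →12(L), so W
The losing starting values of n are exactly the entries labelled L in this table (8 of them).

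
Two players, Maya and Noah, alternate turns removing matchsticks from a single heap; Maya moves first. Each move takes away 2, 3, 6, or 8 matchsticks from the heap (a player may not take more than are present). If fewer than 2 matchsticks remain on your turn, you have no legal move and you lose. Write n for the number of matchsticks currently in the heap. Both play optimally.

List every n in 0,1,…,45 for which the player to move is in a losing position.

Label each position W (a win for the player to move) or L (a loss). A position with no legal move is L; any other position is W exactly when some move reaches an L, and L when every move reaches a W.
n=0: no move → L
n=1: no move → L
n=2: can move to 0, which is L ⇒ W
n=3: can move to 1, which is L ⇒ W
n=4: can move to 1, which is L ⇒ W
n=5: moves to 3(W), 2(W); every one is W ⇒ L
n=6: can move to 0, which is L ⇒ W
n=7: can move to 5, which is L ⇒ W
n=8: can move to 5, which is L ⇒ W
n=9: can move to 1, which is L ⇒ W
n=10: moves to 8(W), 7(W), 4(W), 2(W); every one is W ⇒ L
n=11: can move to 5, which is L ⇒ W
n=12: can move to 10, which is L ⇒ W
n=13: can move to 10, which is L ⇒ W
n=14: moves to 12(W), 11(W), 8(W), 6(W); every one is W ⇒ L
n=15: moves to 13(W), 12(W), 9(W), 7(W); every one is W ⇒ L
n=16: can move to 14, which is L ⇒ W
n=17: can move to 15, which is L ⇒ W
n=18: can move to 15, which is L ⇒ W
n=19: moves to 17(W), 16(W), 13(W), 11(W); every one is W ⇒ L
n=20: can move to 14, which is L ⇒ W
n=21: can move to 19, which is L ⇒ W
n=22: can move to 19, which is L ⇒ W
n=23: can move to 15, which is L ⇒ W
n=24: moves to 22(W), 21(W), 18(W), 16(W); every one is W ⇒ L
n=25: can move to 19, which is L ⇒ W
n=26: can move to 24, which is L ⇒ W
n=27: can move to 24, which is L ⇒ W
n=28: moves to 26(W), 25(W), 22(W), 20(W); every one is W ⇒ L
n=29: moves to 27(W), 26(W), 23(W), 21(W); every one is W ⇒ L
n=30: can move to 28, which is L ⇒ W
n=31: can move to 29, which is L ⇒ W
n=32: can move to 29, which is L ⇒ W
n=33: moves to 31(W), 30(W), 27(W), 25(W); every one is W ⇒ L
n=34: can move to 28, which is L ⇒ W
n=35: can move to 33, which is L ⇒ W
n=36: can move to 33, which is L ⇒ W
n=37: can move to 29, which is L ⇒ W
n=38: moves to 36(W), 35(W), 32(W), 30(W); every one is W ⇒ L
n=39: can move to 33, which is L ⇒ W
n=40: can move to 38, which is L ⇒ W
n=41: can move to 38, which is L ⇒ W
n=42: moves to 40(W), 39(W), 36(W), 34(W); every one is W ⇒ L
n=43: moves to 41(W), 40(W), 37(W), 35(W); every one is W ⇒ L
n=44: can move to 42, which is L ⇒ W
n=45: can move to 43, which is L ⇒ W
The losing starting values of n are exactly the entries labelled L in this table (14 of them).

0, 1, 5, 10, 14, 15, 19, 24, 28, 29, 33, 38, 42, 43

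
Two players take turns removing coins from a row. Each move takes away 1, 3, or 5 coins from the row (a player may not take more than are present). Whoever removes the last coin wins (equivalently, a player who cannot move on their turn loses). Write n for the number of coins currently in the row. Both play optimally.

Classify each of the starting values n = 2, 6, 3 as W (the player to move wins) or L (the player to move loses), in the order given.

2: L, 6: L, 3: W

Build the W/L table. Terminal = L. A non-terminal position is W if it has a move to some L; otherwise it is L.
n=0: no move → L
n=1: reaches L-position 0 → W
n=2: only reaches 1(W), which is W → L
n=3: reaches L-position 2 → W
n=4: only reaches 3(W), 1(W), all W → L
n=5: reaches L-position 4 → W
n=6: only reaches 5(W), 3(W), 1(W), all W → L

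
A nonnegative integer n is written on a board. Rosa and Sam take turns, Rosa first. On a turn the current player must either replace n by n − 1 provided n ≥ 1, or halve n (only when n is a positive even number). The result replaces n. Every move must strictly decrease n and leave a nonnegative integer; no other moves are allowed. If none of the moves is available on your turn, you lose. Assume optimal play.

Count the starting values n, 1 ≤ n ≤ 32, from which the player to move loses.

15

Work bottom-up. With no move the player to move loses. Otherwise the position is W if at least one move leads to an L position for the opponent, and L if every move leads to a W.
n=0: no move → L
n=1: reaches L-position 0 → W
n=2: only reaches 1(W), which is W → L
n=3: reaches L-position 2 → W
n=4: reaches L-position 2 → W
n=5: only reaches 4(W), which is W → L
n=6: reaches L-position 5 → W
n=7: only reaches 6(W), which is W → L
n=8: reaches L-position 7 → W
n=9: only reaches 8(W), which is W → L
n=10: reaches L-position 5 → W
n=11: only reaches 10(W), which is W → L
n=12: reaches L-position 11 → W
n=13: only reaches 12(W), which is W → L
n=14: reaches L-position 7 → W
n=15: only reaches 14(W), which is W → L
n=16: reaches L-position 15 → W
n=17: only reaches 16(W), which is W → L
n=18: reaches L-position 9 → W
n=19: only reaches 18(W), which is W → L
n=20: reaches L-position 19 → W
n=21: only reaches 20(W), which is W → L
n=22: reaches L-position 11 → W
n=23: only reaches 22(W), which is W → L
n=24: reaches L-position 23 → W
n=25: only reaches 24(W), which is W → L
n=26: reaches L-position 13 → W
n=27: only reaches 26(W), which is W → L
n=28: reaches L-position 27 → W
n=29: only reaches 28(W), which is W → L
n=30: reaches L-position 15 → W
n=31: only reaches 30(W), which is W → L
n=32: reaches L-position 31 → W
L entries with 1 ≤ n ≤ 32 (n=0 is outside the asked range and is not counted): n = 2, 5, 7, 9, 11, 13, 15, 17, 19, 21, 23, 25, 27, 29, 31; that makes 15.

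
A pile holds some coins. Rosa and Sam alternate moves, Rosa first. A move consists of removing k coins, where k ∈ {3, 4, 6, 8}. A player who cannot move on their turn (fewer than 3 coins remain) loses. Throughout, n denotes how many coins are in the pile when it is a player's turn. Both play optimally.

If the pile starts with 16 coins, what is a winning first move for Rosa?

Remove 3, leaving 13.

Use the standard recursion: the mover loses at a terminal position; elsewhere, the mover wins exactly when some move hands the opponent an L position.
n=0: no move → L
n=1: no move → L
n=2: no move → L
n=3: →0(L), so W
n=4: →1(L), so W
n=5: →2(L), so W
n=6: →2(L), so W
n=7: →1(L), so W
n=8: →2(L), so W
n=9: →1(L), so W
n=10: →2(L), so W
n=11: →8(W), 7(W), 5(W), 3(W) — all W, so L
n=12: →9(W), 8(W), 6(W), 4(W) — all W, so L
n=13: →10(W), 9(W), 7(W), 5(W) — all W, so L
n=14: →11(L), so W
n=15: →12(L), so W
n=16: →13(L), so W
From 16, the L positions reachable in one move are: 13, 12. Any move reaching one of these is winning.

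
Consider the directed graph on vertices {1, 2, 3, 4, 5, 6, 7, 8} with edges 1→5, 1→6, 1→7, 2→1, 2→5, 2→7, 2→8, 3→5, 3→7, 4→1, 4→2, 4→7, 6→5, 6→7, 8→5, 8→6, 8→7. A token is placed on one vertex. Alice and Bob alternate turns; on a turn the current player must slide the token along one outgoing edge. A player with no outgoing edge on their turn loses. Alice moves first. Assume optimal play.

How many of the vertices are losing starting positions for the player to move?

2

Work bottom-up. With no move the player to move loses. Otherwise the position is W if at least one move leads to an L position for the opponent, and L if every move leads to a W.
Every edge goes from a vertex to one that appears earlier in the order 7, 5, 6, 8, 3, 1, 2, 4, so processing vertices in that order labels each vertex after all of its successors.
7: no outgoing edge → L
5: no outgoing edge → L
6: W (go to 5, an L position)
8: W (go to 5, an L position)
3: W (go to 5, an L position)
1: W (go to 5, an L position)
2: W (go to 5, an L position)
4: W (go to 7, an L position)
The L vertices are 5, 7; that is 2 in all.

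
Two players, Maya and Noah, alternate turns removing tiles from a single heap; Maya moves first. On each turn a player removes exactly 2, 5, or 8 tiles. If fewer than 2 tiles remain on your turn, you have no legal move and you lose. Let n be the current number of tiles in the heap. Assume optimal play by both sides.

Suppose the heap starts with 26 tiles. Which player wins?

Maya wins.

Build the W/L table. Terminal = L. A non-terminal position is W if it has a move to some L; otherwise it is L.
n=0: no move → L
n=1: no move → L
n=2: →0(L), so W
n=3: →1(L), so W
n=4: →2(W) only, which is W, so L
n=5: →0(L), so W
n=6: →4(L), so W
n=7: →5(W), 2(W) — all W, so L
n=8: →0(L), so W
n=9: →7(L), so W
n=10: →8(W), 5(W), 2(W) — all W, so L
n=11: →9(W), 6(W), 3(W) — all W, so L
n=12: →10(L), so W
n=13: →11(L), so W
n=14: →12(W), 9(W), 6(W) — all W, so L
n=15: →10(L), so W
n=16: →14(L), so W
n=17: →15(W), 12(W), 9(W) — all W, so L
n=18: →10(L), so W
n=19: →17(L), so W
n=20: →18(W), 15(W), 12(W) — all W, so L
n=21: →19(W), 16(W), 13(W) — all W, so L
n=22: →20(L), so W
n=23: →21(L), so W
n=24: →22(W), 19(W), 16(W) — all W, so L
n=25: →20(L), so W
n=26: →24(L), so W
The starting position 26 is W: Maya should remove 2, leaving 24, handing over an L position.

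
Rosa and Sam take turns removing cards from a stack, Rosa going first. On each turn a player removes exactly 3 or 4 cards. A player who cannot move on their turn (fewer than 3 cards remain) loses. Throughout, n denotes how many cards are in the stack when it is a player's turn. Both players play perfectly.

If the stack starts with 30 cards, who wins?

Positions with no move are L. A position that does have a move is losing for the player to move precisely when every available move leads to a winning position for the opponent. Fill in the labels:
n=0: no move → L
n=1: no move → L
n=2: no move → L
n=3: →0(L), so W
n=4: →1(L), so W
n=5: →2(L), so W
n=6: →2(L), so W
n=7: →4(W), 3(W) — all W, so L
n=8: →5(W), 4(W) — all W, so L
n=9: →6(W), 5(W) — all W, so L
n=10: →7(L), so W
n=11: →8(L), so W
n=12: →9(L), so W
n=13: →9(L), so W
n=14: →11(W), 10(W) — all W, so L
n=15: →12(W), 11(W) — all W, so L
n=16: →13(W), 12(W) — all W, so L
n=17: →14(L), so W
n=18: →15(L), so W
n=19: →16(L), so W
n=20: →16(L), so W
n=21: →18(W), 17(W) — all W, so L
n=22: →19(W), 18(W) — all W, so L
n=23: →20(W), 19(W) — all W, so L
n=24: →21(L), so W
n=25: →22(L), so W
n=26: →23(L), so W
n=27: →23(L), so W
n=28: →25(W), 24(W) — all W, so L
n=29: →26(W), 25(W) — all W, so L
n=30: →27(W), 26(W) — all W, so L
The starting position 30 is L: whatever Rosa does, the opponent receives a W position.

Sam wins.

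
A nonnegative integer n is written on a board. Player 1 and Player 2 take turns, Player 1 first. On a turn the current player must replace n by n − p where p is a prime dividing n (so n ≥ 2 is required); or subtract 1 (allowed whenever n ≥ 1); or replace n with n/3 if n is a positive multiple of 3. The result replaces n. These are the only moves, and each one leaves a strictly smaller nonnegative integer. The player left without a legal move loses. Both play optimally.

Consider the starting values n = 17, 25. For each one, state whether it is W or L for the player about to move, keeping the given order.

17: W, 25: L

Work bottom-up. With no move the player to move loses. Otherwise the position is W if at least one move leads to an L position for the opponent, and L if every move leads to a W.
n=0: no move → L
n=1: →0(L), so W
n=2: →0(L), so W
n=3: →0(L), so W
n=4: →2(W), 3(W) — all W, so L
n=5: →0(L), so W
n=6: →4(L), so W
n=7: →0(L), so W
n=8: →6(W), 7(W) — all W, so L
n=9: →8(L), so W
n=10: →8(L), so W
n=11: →0(L), so W
n=12: →4(L), so W
n=13: →0(L), so W
n=14: →7(W), 12(W), 13(W) — all W, so L
n=15: →14(L), so W
n=16: →14(L), so W
n=17: →0(L), so W
n=18: →6(W), 15(W), 16(W), 17(W) — all W, so L
n=19: →0(L), so W
n=20: →18(L), so W
n=21: →14(L), so W
n=22: →11(W), 20(W), 21(W) — all W, so L
n=23: →0(L), so W
n=24: →8(L), so W
n=25: →20(W), 24(W) — all W, so L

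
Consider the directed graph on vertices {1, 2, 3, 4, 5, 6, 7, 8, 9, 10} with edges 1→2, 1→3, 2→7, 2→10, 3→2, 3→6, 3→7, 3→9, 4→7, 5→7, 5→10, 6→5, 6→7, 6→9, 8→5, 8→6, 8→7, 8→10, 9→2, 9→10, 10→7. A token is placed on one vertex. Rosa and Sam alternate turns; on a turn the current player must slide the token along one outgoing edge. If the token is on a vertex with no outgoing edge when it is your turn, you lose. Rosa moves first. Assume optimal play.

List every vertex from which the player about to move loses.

1, 7, 9

Use the standard recursion: the mover loses at a terminal position; elsewhere, the mover wins exactly when some move hands the opponent an L position.
Every edge goes from a vertex to one that appears earlier in the order 7, 10, 2, 5, 9, 6, 4, 8, 3, 1, so processing vertices in that order labels each vertex after all of its successors.
7: no outgoing edge → L
10: can move to 7, which is L ⇒ W
2: can move to 7, which is L ⇒ W
5: can move to 7, which is L ⇒ W
9: moves to 2(W), 10(W); every one is W ⇒ L
6: can move to 9, which is L ⇒ W
4: can move to 7, which is L ⇒ W
8: can move to 7, which is L ⇒ W
3: can move to 9, which is L ⇒ W
1: moves to 3(W), 2(W); every one is W ⇒ L
Reading off the rows marked L gives the requested list; there are 3 such vertices.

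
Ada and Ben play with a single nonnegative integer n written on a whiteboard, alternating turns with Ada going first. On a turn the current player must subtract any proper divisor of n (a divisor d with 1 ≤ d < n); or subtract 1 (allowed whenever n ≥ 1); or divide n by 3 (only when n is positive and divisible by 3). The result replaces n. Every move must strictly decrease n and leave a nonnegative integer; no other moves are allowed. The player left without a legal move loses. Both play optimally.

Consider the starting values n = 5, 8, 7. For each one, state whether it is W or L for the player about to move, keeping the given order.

Compute win/loss labels from the base case upward. A position with no move is L. Any other position is W if it can reach an L in one move, else L.
n=0: no move → L
n=1: W (go to 0, an L position)
n=2: L (sole option 1(W) is W)
n=3: W (go to 2, an L position)
n=4: W (go to 2, an L position)
n=5: L (sole option 4(W) is W)
n=6: W (go to 2, an L position)
n=7: L (sole option 6(W) is W)
n=8: W (go to 7, an L position)

5: L, 8: W, 7: L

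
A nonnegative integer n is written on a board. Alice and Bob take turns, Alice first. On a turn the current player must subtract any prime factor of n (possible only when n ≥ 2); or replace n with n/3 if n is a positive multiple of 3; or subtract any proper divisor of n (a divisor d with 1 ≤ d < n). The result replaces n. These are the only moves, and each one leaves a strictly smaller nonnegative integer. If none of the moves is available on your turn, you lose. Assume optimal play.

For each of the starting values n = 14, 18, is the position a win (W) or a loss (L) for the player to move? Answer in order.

14: L, 18: W

Compute win/loss labels from the base case upward. A position with no move is L. Any other position is W if it can reach an L in one move, else L.
n=0: no move → L
n=1: no move → L
n=2: can move to 0, which is L ⇒ W
n=3: can move to 0, which is L ⇒ W
n=4: moves to 2(W), 3(W); every one is W ⇒ L
n=5: can move to 0, which is L ⇒ W
n=6: can move to 4, which is L ⇒ W
n=7: can move to 0, which is L ⇒ W
n=8: can move to 4, which is L ⇒ W
n=9: moves to 3(W), 6(W), 8(W); every one is W ⇒ L
n=10: can move to 9, which is L ⇒ W
n=11: can move to 0, which is L ⇒ W
n=12: can move to 4, which is L ⇒ W
n=13: can move to 0, which is L ⇒ W
n=14: moves to 7(W), 12(W), 13(W); every one is W ⇒ L
n=15: can move to 14, which is L ⇒ W
n=16: can move to 14, which is L ⇒ W
n=17: can move to 0, which is L ⇒ W
n=18: can move to 9, which is L ⇒ W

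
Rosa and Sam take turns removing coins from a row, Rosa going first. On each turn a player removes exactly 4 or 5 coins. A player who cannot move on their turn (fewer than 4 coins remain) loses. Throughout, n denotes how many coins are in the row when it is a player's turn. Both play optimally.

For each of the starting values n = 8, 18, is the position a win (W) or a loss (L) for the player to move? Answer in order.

8: W, 18: L

Compute win/loss labels from the base case upward. A position with no move is L. Any other position is W if it can reach an L in one move, else L.
n=0: no move → L
n=1: no move → L
n=2: no move → L
n=3: no move → L
n=4: reaches L-position 0 → W
n=5: reaches L-position 1 → W
n=6: reaches L-position 2 → W
n=7: reaches L-position 3 → W
n=8: reaches L-position 3 → W
n=9: only reaches 5(W), 4(W), all W → L
n=10: only reaches 6(W), 5(W), all W → L
n=11: only reaches 7(W), 6(W), all W → L
n=12: only reaches 8(W), 7(W), all W → L
n=13: reaches L-position 9 → W
n=14: reaches L-position 10 → W
n=15: reaches L-position 11 → W
n=16: reaches L-position 12 → W
n=17: reaches L-position 12 → W
n=18: only reaches 14(W), 13(W), all W → L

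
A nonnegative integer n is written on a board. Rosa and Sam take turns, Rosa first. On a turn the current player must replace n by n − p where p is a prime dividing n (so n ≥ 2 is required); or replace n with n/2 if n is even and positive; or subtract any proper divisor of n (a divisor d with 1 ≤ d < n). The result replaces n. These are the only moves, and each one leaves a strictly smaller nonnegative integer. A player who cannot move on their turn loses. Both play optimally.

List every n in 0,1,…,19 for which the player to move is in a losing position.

0, 1, 4, 9, 14

Positions with no move are L. A position that does have a move is losing for the player to move precisely when every available move leads to a winning position for the opponent. Fill in the labels:
n=0: no move → L
n=1: no move → L
n=2: →0(L), so W
n=3: →0(L), so W
n=4: →2(W), 3(W) — all W, so L
n=5: →0(L), so W
n=6: →4(L), so W
n=7: →0(L), so W
n=8: →4(L), so W
n=9: →6(W), 8(W) — all W, so L
n=10: →9(L), so W
n=11: →0(L), so W
n=12: →9(L), so W
n=13: →0(L), so W
n=14: →7(W), 12(W), 13(W) — all W, so L
n=15: →14(L), so W
n=16: →14(L), so W
n=17: →0(L), so W
n=18: →9(L), so W
n=19: →0(L), so W
Reading off the rows marked L gives the requested list; there are 5 such values of n.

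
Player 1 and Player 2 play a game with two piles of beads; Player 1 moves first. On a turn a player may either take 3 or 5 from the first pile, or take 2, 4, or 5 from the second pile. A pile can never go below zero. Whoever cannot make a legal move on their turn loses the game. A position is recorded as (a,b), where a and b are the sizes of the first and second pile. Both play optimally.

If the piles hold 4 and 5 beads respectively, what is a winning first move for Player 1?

Move to (4,3).

Classify positions by backward induction: terminal positions (no move available) are L. From any other position, the mover wins iff some move reaches an L.
No move ever increases a pile, so every position that can arise here has a ≤ 4 and b ≤ 5; it is enough to label the cells with 0 ≤ a ≤ 4 and 0 ≤ b ≤ 5.
Every move lowers a or b (never raises either), so fill the grid row by row in increasing a, and left to right within a row: each cell's successors are then already labelled.
      b=0  b=1  b=2  b=3  b=4  b=5
a=0:    L    L    W    W    W    W
a=1:    L    L    W    W    W    W
a=2:    L    L    W    W    W    W
a=3:    W    W    L    L    W    W
a=4:    W    W    L    L    W    W
Cells with no legal move (terminal, hence L): (0,0), (0,1), (1,0), (1,1), (2,0), (2,1).
The remaining L cells, each justified by listing all of its moves:
(3,2): →(0,2)(W), (3,0)(W) — all W, so L
(3,3): →(0,3)(W), (3,1)(W) — all W, so L
(4,2): →(1,2)(W), (4,0)(W) — all W, so L
(4,3): →(1,3)(W), (4,1)(W) — all W, so L
Every other cell has at least one move into one of the L cells above, so it is W.
From (4,5), the L positions reachable in one move are: (4,3).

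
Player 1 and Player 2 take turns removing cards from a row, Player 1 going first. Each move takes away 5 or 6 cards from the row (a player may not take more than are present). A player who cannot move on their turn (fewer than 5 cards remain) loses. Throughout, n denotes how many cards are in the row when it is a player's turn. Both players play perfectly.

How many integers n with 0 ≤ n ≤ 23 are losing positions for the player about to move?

12

Compute win/loss labels from the base case upward. A position with no move is L. Any other position is W if it can reach an L in one move, else L.
n=0: no move → L
n=1: no move → L
n=2: no move → L
n=3: no move → L
n=4: no move → L
n=5: W (go to 0, an L position)
n=6: W (go to 1, an L position)
n=7: W (go to 2, an L position)
n=8: W (go to 3, an L position)
n=9: W (go to 4, an L position)
n=10: W (go to 4, an L position)
n=11: L (options 6(W), 5(W) are all W)
n=12: L (options 7(W), 6(W) are all W)
n=13: L (options 8(W), 7(W) are all W)
n=14: L (options 9(W), 8(W) are all W)
n=15: L (options 10(W), 9(W) are all W)
n=16: W (go to 11, an L position)
n=17: W (go to 12, an L position)
n=18: W (go to 13, an L position)
n=19: W (go to 14, an L position)
n=20: W (go to 15, an L position)
n=21: W (go to 15, an L position)
n=22: L (options 17(W), 16(W) are all W)
n=23: L (options 18(W), 17(W) are all W)
L entries with 0 ≤ n ≤ 23: n = 0, 1, 2, 3, 4, 11, 12, 13, 14, 15, 22, 23; that makes 12.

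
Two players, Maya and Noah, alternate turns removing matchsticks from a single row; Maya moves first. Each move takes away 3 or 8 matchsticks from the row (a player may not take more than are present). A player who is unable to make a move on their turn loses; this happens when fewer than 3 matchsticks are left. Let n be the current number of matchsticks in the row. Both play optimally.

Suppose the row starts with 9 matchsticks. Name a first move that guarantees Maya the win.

Build the W/L table. Terminal = L. A non-terminal position is W if it has a move to some L; otherwise it is L.
n=0: no move → L
n=1: no move → L
n=2: no move → L
n=3: can move to 0, which is L ⇒ W
n=4: can move to 1, which is L ⇒ W
n=5: can move to 2, which is L ⇒ W
n=6: the only move is to 3(W), a W ⇒ L
n=7: the only move is to 4(W), a W ⇒ L
n=8: can move to 0, which is L ⇒ W
n=9: can move to 6, which is L ⇒ W
From 9, the L positions reachable in one move are: 6, 1. Any move reaching one of these is winning.

Remove 3, leaving 6.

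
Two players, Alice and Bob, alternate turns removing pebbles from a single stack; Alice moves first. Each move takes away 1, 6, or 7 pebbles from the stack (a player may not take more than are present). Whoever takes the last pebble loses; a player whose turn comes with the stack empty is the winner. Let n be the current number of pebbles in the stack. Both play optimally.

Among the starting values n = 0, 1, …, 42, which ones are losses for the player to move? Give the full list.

Work bottom-up. With no move the player to move wins. Otherwise the position is W if at least one move leads to an L position for the opponent, and L if every move leads to a W.
n=0: no move; the opponent has just taken the last pebble and therefore loses → W
n=1: the only move is to 0(W), a W ⇒ L
n=2: can move to 1, which is L ⇒ W
n=3: the only move is to 2(W), a W ⇒ L
n=4: can move to 3, which is L ⇒ W
n=5: the only move is to 4(W), a W ⇒ L
n=6: can move to 5, which is L ⇒ W
n=7: can move to 1, which is L ⇒ W
n=8: can move to 1, which is L ⇒ W
n=9: can move to 3, which is L ⇒ W
n=10: can move to 3, which is L ⇒ W
n=11: can move to 5, which is L ⇒ W
n=12: can move to 5, which is L ⇒ W
n=13: moves to 12(W), 7(W), 6(W); every one is W ⇒ L
n=14: can move to 13, which is L ⇒ W
n=15: moves to 14(W), 9(W), 8(W); every one is W ⇒ L
n=16: can move to 15, which is L ⇒ W
n=17: moves to 16(W), 11(W), 10(W); every one is W ⇒ L
n=18: can move to 17, which is L ⇒ W
n=19: can move to 13, which is L ⇒ W
n=20: can move to 13, which is L ⇒ W
n=21: can move to 15, which is L ⇒ W
n=22: can move to 15, which is L ⇒ W
n=23: can move to 17, which is L ⇒ W
n=24: can move to 17, which is L ⇒ W
n=25: moves to 24(W), 19(W), 18(W); every one is W ⇒ L
n=26: can move to 25, which is L ⇒ W
n=27: moves to 26(W), 21(W), 20(W); every one is W ⇒ L
n=28: can move to 27, which is L ⇒ W
n=29: moves to 28(W), 23(W), 22(W); every one is W ⇒ L
n=30: can move to 29, which is L ⇒ W
n=31: can move to 25, which is L ⇒ W
n=32: can move to 25, which is L ⇒ W
n=33: can move to 27, which is L ⇒ W
n=34: can move to 27, which is L ⇒ W
n=35: can move to 29, which is L ⇒ W
n=36: can move to 29, which is L ⇒ W
n=37: moves to 36(W), 31(W), 30(W); every one is W ⇒ L
n=38: can move to 37, which is L ⇒ W
n=39: moves to 38(W), 33(W), 32(W); every one is W ⇒ L
n=40: can move to 39, which is L ⇒ W
n=41: moves to 40(W), 35(W), 34(W); every one is W ⇒ L
n=42: can move to 41, which is L ⇒ W
The losing starting values of n are exactly the entries labelled L in this table (12 of them).

1, 3, 5, 13, 15, 17, 25, 27, 29, 37, 39, 41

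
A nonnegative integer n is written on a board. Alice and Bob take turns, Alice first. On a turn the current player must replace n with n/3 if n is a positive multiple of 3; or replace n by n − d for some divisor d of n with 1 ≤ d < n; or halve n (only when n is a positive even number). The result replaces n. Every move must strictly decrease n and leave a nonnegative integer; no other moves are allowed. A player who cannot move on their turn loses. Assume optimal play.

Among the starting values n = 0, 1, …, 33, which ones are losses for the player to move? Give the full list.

0, 1, 4, 7, 9, 11, 13, 15, 17, 19, 23, 25, 28, 31

Use the standard recursion: the mover loses at a terminal position; elsewhere, the mover wins exactly when some move hands the opponent an L position.
n=0: no move → L
n=1: no move → L
n=2: reaches L-position 1 → W
n=3: reaches L-position 1 → W
n=4: only reaches 2(W), 3(W), all W → L
n=5: reaches L-position 4 → W
n=6: reaches L-position 4 → W
n=7: only reaches 6(W), which is W → L
n=8: reaches L-position 4 → W
n=9: only reaches 3(W), 6(W), 8(W), all W → L
n=10: reaches L-position 9 → W
n=11: only reaches 10(W), which is W → L
n=12: reaches L-position 4 → W
n=13: only reaches 12(W), which is W → L
n=14: reaches L-position 7 → W
n=15: only reaches 5(W), 10(W), 12(W), 14(W), all W → L
n=16: reaches L-position 15 → W
n=17: only reaches 16(W), which is W → L
n=18: reaches L-position 9 → W
n=19: only reaches 18(W), which is W → L
n=20: reaches L-position 15 → W
n=21: reaches L-position 7 → W
n=22: reaches L-position 11 → W
n=23: only reaches 22(W), which is W → L
n=24: reaches L-position 23 → W
n=25: only reaches 20(W), 24(W), all W → L
n=26: reaches L-position 13 → W
n=27: reaches L-position 9 → W
n=28: only reaches 14(W), 21(W), 24(W), 26(W), 27(W), all W → L
n=29: reaches L-position 28 → W
n=30: reaches L-position 15 → W
n=31: only reaches 30(W), which is W → L
n=32: reaches L-position 28 → W
n=33: reaches L-position 11 → W
The losing starting values of n are exactly the entries labelled L in this table (14 of them).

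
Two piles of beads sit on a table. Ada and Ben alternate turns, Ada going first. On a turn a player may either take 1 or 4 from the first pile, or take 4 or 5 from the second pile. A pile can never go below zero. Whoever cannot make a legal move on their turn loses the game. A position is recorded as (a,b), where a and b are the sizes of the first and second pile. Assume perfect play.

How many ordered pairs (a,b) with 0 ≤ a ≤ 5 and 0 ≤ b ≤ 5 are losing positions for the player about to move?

16

Compute win/loss labels from the base case upward. A position with no move is L. Any other position is W if it can reach an L in one move, else L.
Every move lowers a or b (never raises either), so fill the grid row by row in increasing a, and left to right within a row: each cell's successors are then already labelled.
      b=0  b=1  b=2  b=3  b=4  b=5
a=0:    L    L    L    L    W    W
a=1:    W    W    W    W    L    L
a=2:    L    L    L    L    W    W
a=3:    W    W    W    W    L    L
a=4:    W    W    W    W    W    W
a=5:    L    L    L    L    W    W
Cells with no legal move (terminal, hence L): (0,0), (0,1), (0,2), (0,3).
The remaining L cells, each justified by listing all of its moves:
(1,4): →(0,4)(W), (1,0)(W) — all W, so L
(1,5): →(0,5)(W), (1,1)(W), (1,0)(W) — all W, so L
(2,0): →(1,0)(W) only, which is W, so L
(2,1): →(1,1)(W) only, which is W, so L
(2,2): →(1,2)(W) only, which is W, so L
(2,3): →(1,3)(W) only, which is W, so L
(3,4): →(2,4)(W), (3,0)(W) — all W, so L
(3,5): →(2,5)(W), (3,1)(W), (3,0)(W) — all W, so L
(5,0): →(4,0)(W), (1,0)(W) — all W, so L
(5,1): →(4,1)(W), (1,1)(W) — all W, so L
(5,2): →(4,2)(W), (1,2)(W) — all W, so L
(5,3): →(4,3)(W), (1,3)(W) — all W, so L
Every other cell has at least one move into one of the L cells above, so it is W.
L cells per row: a=0: 4, a=1: 2, a=2: 4, a=3: 2, a=4: 0, a=5: 4; total 16.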